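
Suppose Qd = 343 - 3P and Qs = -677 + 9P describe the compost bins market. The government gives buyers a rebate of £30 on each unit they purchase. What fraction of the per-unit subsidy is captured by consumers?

Consumer share = 0.75

Pre-subsidy: 343 - 3P = -677 + 9P gives P* = 85, Q* = 88.
With the rebate, buyers effectively pay Pb = Ps − 30, where Ps is the price sellers receive.
Demand in terms of Ps becomes Qd = 343 − 3(Ps − 30) = 433 - 3Ps. Setting this equal to supply: 433 - 3Ps = -677 + 9Ps, so Ps = 92.5.
Buyers pay Pb = 92.5 − 30 = 62.5; Q' = -677 + 9·92.5 = 155.5.
Buyers' price falls by P* − Pb = 85 − 62.5 = 22.5; sellers' price rises by Ps − P* = 92.5 − 85 = 7.5.
So consumers capture 22.5/30 = 0.75 of each unit of subsidy.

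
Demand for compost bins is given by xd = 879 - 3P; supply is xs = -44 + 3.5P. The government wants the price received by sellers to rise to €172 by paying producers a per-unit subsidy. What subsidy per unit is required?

Required subsidy s = €65 per unit

At a seller price of 172, quantity supplied is -44 + 3.5·172 = 558.
Buyers absorb 558 only when they pay Pb with 879 − 3·Pb = 558, i.e. Pb = 107.
s = Ps − Pb = 172 − 107 = 65.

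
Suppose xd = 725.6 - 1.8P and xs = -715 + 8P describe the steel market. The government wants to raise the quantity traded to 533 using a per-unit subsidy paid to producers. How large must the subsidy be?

Required subsidy s = 49 per unit

At x = 533, invert demand for the buyer price: Pb = (725.6 − 533)/1.8 = 107; invert supply for the seller price: Ps = (533 − (-715))/8 = 156.
The subsidy must fill the gap: s = Ps − Pb = 156 − 107 = 49.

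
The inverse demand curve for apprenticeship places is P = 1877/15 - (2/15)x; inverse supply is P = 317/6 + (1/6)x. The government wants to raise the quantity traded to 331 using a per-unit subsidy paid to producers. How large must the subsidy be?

Required subsidy s = 27 per unit

At x = 331, from the demand curve buyers pay Pb = 1877/15 − (2/15)·331 = 81; from the supply curve sellers need Ps = 317/6 + (1/6)·331 = 108.
The subsidy must fill the gap: s = Ps − Pb = 108 − 81 = 27.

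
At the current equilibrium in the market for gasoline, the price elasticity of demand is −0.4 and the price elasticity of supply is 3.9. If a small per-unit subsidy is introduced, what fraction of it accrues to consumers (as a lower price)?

Consumer share = 39/43

For a small subsidy around the equilibrium, the benefit split depends on the relative slopes, which at a point are proportional to the elasticities.
Buyer share = εs/(εs + |εd|) = 3.9/(3.9 + 0.4) = 39/43; seller share = |εd|/(εs + |εd|) = 4/43.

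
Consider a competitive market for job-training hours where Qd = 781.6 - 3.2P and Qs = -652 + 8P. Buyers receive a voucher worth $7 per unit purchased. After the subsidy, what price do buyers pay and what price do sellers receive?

Pre-subsidy: 781.6 - 3.2P = -652 + 8P gives P* = 128, Q* = 372.
With the rebate, buyers effectively pay Pb = Ps − 7, where Ps is the price sellers receive.
Demand in terms of Ps becomes Qd = 781.6 − 3.2(Ps − 7) = 804 - 3.2Ps. Setting this equal to supply: 804 - 3.2Ps = -652 + 8Ps, so Ps = 130.
Buyers pay Pb = 130 − 7 = 123; Q' = -652 + 8·130 = 388.

Buyers pay $123; sellers receive $130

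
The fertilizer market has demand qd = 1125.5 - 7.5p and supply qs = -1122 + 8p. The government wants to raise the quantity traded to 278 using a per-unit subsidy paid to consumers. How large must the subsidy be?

Required subsidy s = 62 per unit

At q = 278, invert demand for the buyer price: pb = (1125.5 − 278)/7.5 = 113; invert supply for the seller price: ps = (278 − (-1122))/8 = 175.
The subsidy must fill the gap: s = ps − pb = 175 − 113 = 62.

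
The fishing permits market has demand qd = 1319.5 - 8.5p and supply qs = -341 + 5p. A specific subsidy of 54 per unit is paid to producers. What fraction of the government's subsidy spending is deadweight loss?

DWL / government spending = 85/444

Pre-subsidy: 1319.5 - 8.5p = -341 + 5p gives p* = 123, q* = 274.
With the subsidy, sellers receive ps = pb + 54 for each unit, where pb is the price buyers pay.
Supply in terms of pb becomes qs = -341 + 5(pb + 54) = -71 + 5pb. Setting this equal to demand: 1319.5 - 8.5pb = -71 + 5pb, so pb = 103.
Sellers receive ps = 103 + 54 = 157; q' = 1319.5 − 8.5·103 = 444.
ΔCS = ½(274 + 444)(123 − 103) = 7180; ΔPS = ½(274 + 444)(157 − 123) = 12206.
Government spending = 54 × 444 = 23976.
DWL = ½ × 54 × (444 − 274) = 4590; fraction = 4590 / 23976 = 85/444.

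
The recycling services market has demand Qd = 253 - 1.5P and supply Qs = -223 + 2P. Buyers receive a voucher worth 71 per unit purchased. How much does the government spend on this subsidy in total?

Government cost = 54599/7

Pre-subsidy: 253 - 1.5P = -223 + 2P gives P* = 136, Q* = 49.
With the rebate, buyers effectively pay Pb = Ps − 71, where Ps is the price sellers receive.
Demand in terms of Ps becomes Qd = 253 − 1.5(Ps − 71) = 359.5 - 1.5Ps. Setting this equal to supply: 359.5 - 1.5Ps = -223 + 2Ps, so Ps = 1165/7.
Buyers pay Pb = 1165/7 − 71 = 668/7; Q' = -223 + 2·(1165/7) = 769/7.
Government outlay = subsidy × quantity = 71 × 769/7 = 54599/7.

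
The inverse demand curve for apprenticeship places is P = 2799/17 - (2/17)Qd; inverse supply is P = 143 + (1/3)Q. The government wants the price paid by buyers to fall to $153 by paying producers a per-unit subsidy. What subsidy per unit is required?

Required subsidy s = $23 per unit

At a buyer price of 153, quantity demanded is 1399.5 − 8.5·153 = 99.
Sellers supply 99 only when they receive Ps = 143 + (1/3)·99 = 176.
s = Ps − Pb = 176 − 153 = 23.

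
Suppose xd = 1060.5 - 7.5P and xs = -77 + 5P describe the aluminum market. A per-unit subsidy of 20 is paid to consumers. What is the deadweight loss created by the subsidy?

Deadweight loss = 600

Pre-subsidy: 1060.5 - 7.5P = -77 + 5P gives P* = 91, x* = 378.
With the rebate, buyers effectively pay Pb = Ps − 20, where Ps is the price sellers receive.
Demand in terms of Ps becomes xd = 1060.5 − 7.5(Ps − 20) = 1210.5 - 7.5Ps. Setting this equal to supply: 1210.5 - 7.5Ps = -77 + 5Ps, so Ps = 103.
Buyers pay Pb = 103 − 20 = 83; x' = -77 + 5·103 = 438.
The subsidy expands output by 438 − 378 = 60 past the efficient level; on those units the gap between marginal cost and willingness to pay runs from 0 up to 20.
DWL = ½ × 20 × 60 = 600.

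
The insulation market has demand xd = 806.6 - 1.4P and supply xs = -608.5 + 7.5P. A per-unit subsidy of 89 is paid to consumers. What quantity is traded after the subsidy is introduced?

Pre-subsidy: 806.6 - 1.4P = -608.5 + 7.5P gives P* = 159, x* = 584.
With the rebate, buyers effectively pay Pb = Ps − 89, where Ps is the price sellers receive.
Demand in terms of Ps becomes xd = 806.6 − 1.4(Ps − 89) = 931.2 - 1.4Ps. Setting this equal to supply: 931.2 - 1.4Ps = -608.5 + 7.5Ps, so Ps = 173.
Buyers pay Pb = 173 − 89 = 84; x' = -608.5 + 7.5·173 = 689.

x' = 689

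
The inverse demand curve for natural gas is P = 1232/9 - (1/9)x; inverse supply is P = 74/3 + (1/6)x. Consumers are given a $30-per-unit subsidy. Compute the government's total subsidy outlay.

Pre-subsidy: 1232/9 - (1/9)x = 74/3 + (1/6)x gives x* = 404 and P* = 92.
With the rebate, buyers effectively pay Pb = Ps − 30, where Ps is the price sellers receive.
On the curves, Pb = 1232/9 - (1/9)x and Ps = 74/3 + (1/6)x; the wedge Ps − Pb = 30 gives 74/3 + (1/6)x − (1232/9 - (1/9)x) = 30, so x' = 512.
Then Pb = 1232/9 − (1/9)·512 = 80 and Ps = 74/3 + (1/6)·512 = 110.
Government outlay = subsidy × quantity = 30 × 512 = 15360.

Government cost = $15360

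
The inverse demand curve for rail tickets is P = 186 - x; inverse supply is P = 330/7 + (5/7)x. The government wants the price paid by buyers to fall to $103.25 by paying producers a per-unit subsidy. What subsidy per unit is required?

Required subsidy s = $3 per unit

At a buyer price of 103.25, quantity demanded is 186 − 1·103.25 = 82.75.
Sellers supply 82.75 only when they receive Ps = 330/7 + (5/7)·82.75 = 106.25.
s = Ps − Pb = 106.25 − 103.25 = 3.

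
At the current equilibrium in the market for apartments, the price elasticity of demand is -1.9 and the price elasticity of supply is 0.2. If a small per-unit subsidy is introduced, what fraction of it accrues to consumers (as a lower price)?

For a small subsidy around the equilibrium, the benefit split depends on the relative slopes, which at a point are proportional to the elasticities.
Buyer share = εs/(εs + |εd|) = 0.2/(0.2 + 1.9) = 2/21; seller share = |εd|/(εs + |εd|) = 19/21.

Consumer share = 2/21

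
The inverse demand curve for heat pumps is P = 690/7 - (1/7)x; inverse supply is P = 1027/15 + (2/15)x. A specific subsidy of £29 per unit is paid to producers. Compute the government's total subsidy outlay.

Government cost = £6206

Pre-subsidy: 690/7 - (1/7)x = 1027/15 + (2/15)x gives x* = 109 and P* = 83.
With the subsidy, sellers receive Ps = Pb + 29 for each unit, where Pb is the price buyers pay.
On the curves, Pb = 690/7 - (1/7)x and Ps = 1027/15 + (2/15)x; the wedge Ps − Pb = 29 gives 1027/15 + (2/15)x − (690/7 - (1/7)x) = 29, so x' = 214.
Then Pb = 690/7 − (1/7)·214 = 68 and Ps = 1027/15 + (2/15)·214 = 97.
Government outlay = subsidy × quantity = 29 × 214 = 6206.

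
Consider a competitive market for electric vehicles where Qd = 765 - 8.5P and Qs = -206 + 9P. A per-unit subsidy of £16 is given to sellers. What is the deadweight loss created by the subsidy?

Deadweight loss = 19584/35

Pre-subsidy: 765 - 8.5P = -206 + 9P gives P* = 1942/35, Q* = 10268/35.
With the subsidy, sellers receive Ps = Pb + 16 for each unit, where Pb is the price buyers pay.
Supply in terms of Pb becomes Qs = -206 + 9(Pb + 16) = -62 + 9Pb. Setting this equal to demand: 765 - 8.5Pb = -62 + 9Pb, so Pb = 1654/35.
Sellers receive Ps = 1654/35 + 16 = 2214/35; Q' = 765 − 8.5·(1654/35) = 12716/35.
The subsidy expands output by 12716/35 − 10268/35 = 2448/35 past the efficient level; on those units the gap between marginal cost and willingness to pay runs from 0 up to 16.
DWL = ½ × 16 × 2448/35 = 19584/35.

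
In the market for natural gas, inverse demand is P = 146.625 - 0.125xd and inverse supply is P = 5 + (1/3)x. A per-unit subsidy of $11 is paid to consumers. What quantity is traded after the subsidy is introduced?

Pre-subsidy: 146.625 - 0.125x = 5 + (1/3)x gives x* = 309 and P* = 108.
With the rebate, buyers effectively pay Pb = Ps − 11, where Ps is the price sellers receive.
On the curves, Pb = 146.625 - 0.125x and Ps = 5 + (1/3)x; the wedge Ps − Pb = 11 gives 5 + (1/3)x − (146.625 - 0.125x) = 11, so x' = 333.
Then Pb = 146.625 − 0.125·333 = 105 and Ps = 5 + (1/3)·333 = 116.

x' = 333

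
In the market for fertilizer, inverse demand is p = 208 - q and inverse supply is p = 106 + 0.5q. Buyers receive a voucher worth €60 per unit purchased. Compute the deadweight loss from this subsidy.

Deadweight loss = €1200

Pre-subsidy: 208 - q = 106 + 0.5q gives q* = 68 and p* = 140.
With the rebate, buyers effectively pay pb = ps − 60, where ps is the price sellers receive.
On the curves, pb = 208 - q and ps = 106 + 0.5q; the wedge ps − pb = 60 gives 106 + 0.5q − (208 - q) = 60, so q' = 108.
Then pb = 208 − 1·108 = 100 and ps = 106 + 0.5·108 = 160.
The subsidy expands output by 108 − 68 = 40 past the efficient level; on those units the gap between marginal cost and willingness to pay runs from 0 up to 60.
DWL = ½ × 60 × 40 = 1200.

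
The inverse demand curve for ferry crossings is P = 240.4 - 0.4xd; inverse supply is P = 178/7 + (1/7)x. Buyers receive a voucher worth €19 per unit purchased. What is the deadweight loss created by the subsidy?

Pre-subsidy: 240.4 - 0.4x = 178/7 + (1/7)x gives x* = 396 and P* = 82.
With the rebate, buyers effectively pay Pb = Ps − 19, where Ps is the price sellers receive.
On the curves, Pb = 240.4 - 0.4x and Ps = 178/7 + (1/7)x; the wedge Ps − Pb = 19 gives 178/7 + (1/7)x − (240.4 - 0.4x) = 19, so x' = 431.
Then Pb = 240.4 − 0.4·431 = 68 and Ps = 178/7 + (1/7)·431 = 87.
The subsidy expands output by 431 − 396 = 35 past the efficient level; on those units the gap between marginal cost and willingness to pay runs from 0 up to 19.
DWL = ½ × 19 × 35 = 332.5.

Deadweight loss = €332.5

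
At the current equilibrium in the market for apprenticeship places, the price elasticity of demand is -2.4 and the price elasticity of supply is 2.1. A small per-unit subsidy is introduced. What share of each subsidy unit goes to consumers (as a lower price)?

Consumer share = 7/15

For a small subsidy around the equilibrium, the benefit split depends on the relative slopes, which at a point are proportional to the elasticities.
Buyer share = εs/(εs + |εd|) = 2.1/(2.1 + 2.4) = 7/15; seller share = |εd|/(εs + |εd|) = 8/15.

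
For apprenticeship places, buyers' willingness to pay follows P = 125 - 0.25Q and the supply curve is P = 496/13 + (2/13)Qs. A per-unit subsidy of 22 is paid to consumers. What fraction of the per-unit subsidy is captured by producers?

Pre-subsidy: 125 - 0.25Q = 496/13 + (2/13)Q gives Q* = 4516/21 and P* = 1496/21.
With the rebate, buyers effectively pay Pb = Ps − 22, where Ps is the price sellers receive.
On the curves, Pb = 125 - 0.25Q and Ps = 496/13 + (2/13)Q; the wedge Ps − Pb = 22 gives 496/13 + (2/13)Q − (125 - 0.25Q) = 22, so Q' = 5660/21.
Then Pb = 125 − 0.25·(5660/21) = 1210/21 and Ps = 496/13 + (2/13)·(5660/21) = 1672/21.
Buyers' price falls by P* − Pb = 1496/21 − 1210/21 = 286/21; sellers' price rises by Ps − P* = 1672/21 − 1496/21 = 176/21.
So producers capture (176/21)/22 = 8/21 of each unit of subsidy.

Producer share = 8/21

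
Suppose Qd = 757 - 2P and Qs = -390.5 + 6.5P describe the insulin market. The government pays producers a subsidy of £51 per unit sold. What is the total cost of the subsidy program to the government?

Government cost = £28815

Pre-subsidy: 757 - 2P = -390.5 + 6.5P gives P* = 135, Q* = 487.
With the subsidy, sellers receive Ps = Pb + 51 for each unit, where Pb is the price buyers pay.
Supply in terms of Pb becomes Qs = -390.5 + 6.5(Pb + 51) = -59 + 6.5Pb. Setting this equal to demand: 757 - 2Pb = -59 + 6.5Pb, so Pb = 96.
Sellers receive Ps = 96 + 51 = 147; Q' = 757 − 2·96 = 565.
Government outlay = subsidy × quantity = 51 × 565 = 28815.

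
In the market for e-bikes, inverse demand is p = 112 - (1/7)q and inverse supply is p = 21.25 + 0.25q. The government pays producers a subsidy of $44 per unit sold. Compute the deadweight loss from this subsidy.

Deadweight loss = $2464

Pre-subsidy: 112 - (1/7)q = 21.25 + 0.25q gives q* = 231 and p* = 79.
With the subsidy, sellers receive ps = pb + 44 for each unit, where pb is the price buyers pay.
On the curves, pb = 112 - (1/7)q and ps = 21.25 + 0.25q; the wedge ps − pb = 44 gives 21.25 + 0.25q − (112 - (1/7)q) = 44, so q' = 343.
Then pb = 112 − (1/7)·343 = 63 and ps = 21.25 + 0.25·343 = 107.
The subsidy expands output by 343 − 231 = 112 past the efficient level; on those units the gap between marginal cost and willingness to pay runs from 0 up to 44.
DWL = ½ × 44 × 112 = 2464.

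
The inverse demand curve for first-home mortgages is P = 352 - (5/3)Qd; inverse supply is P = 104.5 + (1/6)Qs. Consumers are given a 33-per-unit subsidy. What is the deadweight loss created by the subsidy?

Deadweight loss = 297

Pre-subsidy: 352 - (5/3)Q = 104.5 + (1/6)Q gives Q* = 135 and P* = 127.
With the rebate, buyers effectively pay Pb = Ps − 33, where Ps is the price sellers receive.
On the curves, Pb = 352 - (5/3)Q and Ps = 104.5 + (1/6)Q; the wedge Ps − Pb = 33 gives 104.5 + (1/6)Q − (352 - (5/3)Q) = 33, so Q' = 153.
Then Pb = 352 − (5/3)·153 = 97 and Ps = 104.5 + (1/6)·153 = 130.
The subsidy expands output by 153 − 135 = 18 past the efficient level; on those units the gap between marginal cost and willingness to pay runs from 0 up to 33.
DWL = ½ × 33 × 18 = 297.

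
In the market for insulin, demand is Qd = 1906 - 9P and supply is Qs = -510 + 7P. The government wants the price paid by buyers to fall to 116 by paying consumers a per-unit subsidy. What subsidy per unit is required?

At a buyer price of 116, quantity demanded is 1906 − 9·116 = 862.
Sellers supply 862 only when they receive Ps with -510 + 7·Ps = 862, i.e. Ps = 196.
s = Ps − Pb = 196 − 116 = 80.

Required subsidy s = 80 per unit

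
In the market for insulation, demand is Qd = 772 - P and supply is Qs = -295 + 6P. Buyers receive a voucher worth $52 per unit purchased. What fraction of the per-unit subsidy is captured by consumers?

Pre-subsidy: 772 - P = -295 + 6P gives P* = 1067/7, Q* = 4337/7.
With the rebate, buyers effectively pay Pb = Ps − 52, where Ps is the price sellers receive.
Demand in terms of Ps becomes Qd = 772 − 1(Ps − 52) = 824 - Ps. Setting this equal to supply: 824 - Ps = -295 + 6Ps, so Ps = 1119/7.
Buyers pay Pb = 1119/7 − 52 = 755/7; Q' = -295 + 6·(1119/7) = 4649/7.
Buyers' price falls by P* − Pb = 1067/7 − 755/7 = 312/7; sellers' price rises by Ps − P* = 1119/7 − 1067/7 = 52/7.
So consumers capture (312/7)/52 = 6/7 of each unit of subsidy.

Consumer share = 6/7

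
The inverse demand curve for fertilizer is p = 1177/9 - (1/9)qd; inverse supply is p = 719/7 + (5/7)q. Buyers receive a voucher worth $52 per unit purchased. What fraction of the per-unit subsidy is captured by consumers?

Consumer share = 7/52

Pre-subsidy: 1177/9 - (1/9)q = 719/7 + (5/7)q gives q* = 34 and p* = 127.
With the rebate, buyers effectively pay pb = ps − 52, where ps is the price sellers receive.
On the curves, pb = 1177/9 - (1/9)q and ps = 719/7 + (5/7)q; the wedge ps − pb = 52 gives 719/7 + (5/7)q − (1177/9 - (1/9)q) = 52, so q' = 97.
Then pb = 1177/9 − (1/9)·97 = 120 and ps = 719/7 + (5/7)·97 = 172.
Buyers' price falls by p* − pb = 127 − 120 = 7; sellers' price rises by ps − p* = 172 − 127 = 45.
So consumers capture 7/52 = 7/52 of each unit of subsidy.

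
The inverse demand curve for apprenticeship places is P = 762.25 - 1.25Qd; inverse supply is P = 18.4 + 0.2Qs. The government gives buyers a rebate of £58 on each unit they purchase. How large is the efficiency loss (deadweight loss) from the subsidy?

Pre-subsidy: 762.25 - 1.25Q = 18.4 + 0.2Q gives Q* = 513 and P* = 121.
With the rebate, buyers effectively pay Pb = Ps − 58, where Ps is the price sellers receive.
On the curves, Pb = 762.25 - 1.25Q and Ps = 18.4 + 0.2Q; the wedge Ps − Pb = 58 gives 18.4 + 0.2Q − (762.25 - 1.25Q) = 58, so Q' = 553.
Then Pb = 762.25 − 1.25·553 = 71 and Ps = 18.4 + 0.2·553 = 129.
The subsidy expands output by 553 − 513 = 40 past the efficient level; on those units the gap between marginal cost and willingness to pay runs from 0 up to 58.
DWL = ½ × 58 × 40 = 1160.

Deadweight loss = £1160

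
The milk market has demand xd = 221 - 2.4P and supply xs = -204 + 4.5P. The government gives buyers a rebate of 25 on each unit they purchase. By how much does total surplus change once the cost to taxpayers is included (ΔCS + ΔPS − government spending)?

Pre-subsidy: 221 - 2.4P = -204 + 4.5P gives P* = 4250/69, x* = 1683/23.
With the rebate, buyers effectively pay Pb = Ps − 25, where Ps is the price sellers receive.
Demand in terms of Ps becomes xd = 221 − 2.4(Ps − 25) = 281 - 2.4Ps. Setting this equal to supply: 281 - 2.4Ps = -204 + 4.5Ps, so Ps = 4850/69.
Buyers pay Pb = 4850/69 − 25 = 3125/69; x' = -204 + 4.5·(4850/69) = 2583/23.
ΔCS = ½(1683/23 + 2583/23)(4250/69 − 3125/69) = 799875/529; ΔPS = ½(1683/23 + 2583/23)(4850/69 − 4250/69) = 426600/529.
Government spending = 25 × 2583/23 = 64575/23.
Net change = 799875/529 + 426600/529 − 64575/23 = -11250/23. The loss equals the DWL triangle ½·25·900/23.

Net change in total surplus = -11250/23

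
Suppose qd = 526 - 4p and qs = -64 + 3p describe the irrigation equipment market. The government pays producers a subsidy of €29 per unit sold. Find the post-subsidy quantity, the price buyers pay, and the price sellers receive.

Pre-subsidy: 526 - 4p = -64 + 3p gives p* = 590/7, q* = 1322/7.
With the subsidy, sellers receive ps = pb + 29 for each unit, where pb is the price buyers pay.
Supply in terms of pb becomes qs = -64 + 3(pb + 29) = 23 + 3pb. Setting this equal to demand: 526 - 4pb = 23 + 3pb, so pb = 503/7.
Sellers receive ps = 503/7 + 29 = 706/7; q' = 526 − 4·(503/7) = 1670/7.

q' = 1670/7; buyers pay 503/7; sellers receive 706/7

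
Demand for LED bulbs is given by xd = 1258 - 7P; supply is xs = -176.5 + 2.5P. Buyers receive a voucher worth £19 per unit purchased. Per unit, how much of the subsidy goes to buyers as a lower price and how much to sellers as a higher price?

Pre-subsidy: 1258 - 7P = -176.5 + 2.5P gives P* = 151, x* = 201.
With the rebate, buyers effectively pay Pb = Ps − 19, where Ps is the price sellers receive.
Demand in terms of Ps becomes xd = 1258 − 7(Ps − 19) = 1391 - 7Ps. Setting this equal to supply: 1391 - 7Ps = -176.5 + 2.5Ps, so Ps = 165.
Buyers pay Pb = 165 − 19 = 146; x' = -176.5 + 2.5·165 = 236.
Buyers' price falls by P* − Pb = 151 − 146 = 5; sellers' price rises by Ps − P* = 165 − 151 = 14.

Buyers gain £5 per unit; sellers gain £14 per unit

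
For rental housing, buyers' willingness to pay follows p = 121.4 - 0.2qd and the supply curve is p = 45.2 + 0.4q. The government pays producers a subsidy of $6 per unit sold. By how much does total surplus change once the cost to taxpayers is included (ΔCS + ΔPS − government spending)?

Pre-subsidy: 121.4 - 0.2q = 45.2 + 0.4q gives q* = 127 and p* = 96.
With the subsidy, sellers receive ps = pb + 6 for each unit, where pb is the price buyers pay.
On the curves, pb = 121.4 - 0.2q and ps = 45.2 + 0.4q; the wedge ps − pb = 6 gives 45.2 + 0.4q − (121.4 - 0.2q) = 6, so q' = 137.
Then pb = 121.4 − 0.2·137 = 94 and ps = 45.2 + 0.4·137 = 100.
ΔCS = ½(127 + 137)(96 − 94) = 264; ΔPS = ½(127 + 137)(100 − 96) = 528.
Government spending = 6 × 137 = 822.
Net change = 264 + 528 − 822 = -30. The loss equals the DWL triangle ½·6·10.

Net change in total surplus = -$30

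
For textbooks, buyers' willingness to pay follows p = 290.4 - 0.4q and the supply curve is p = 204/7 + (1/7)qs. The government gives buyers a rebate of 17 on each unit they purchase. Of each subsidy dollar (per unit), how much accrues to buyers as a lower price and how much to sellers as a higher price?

Pre-subsidy: 290.4 - 0.4q = 204/7 + (1/7)q gives q* = 9144/19 and p* = 1860/19.
With the rebate, buyers effectively pay pb = ps − 17, where ps is the price sellers receive.
On the curves, pb = 290.4 - 0.4q and ps = 204/7 + (1/7)q; the wedge ps − pb = 17 gives 204/7 + (1/7)q − (290.4 - 0.4q) = 17, so q' = 9739/19.
Then pb = 290.4 − 0.4·(9739/19) = 1622/19 and ps = 204/7 + (1/7)·(9739/19) = 1945/19.
Buyers' price falls by p* − pb = 1860/19 − 1622/19 = 238/19; sellers' price rises by ps − p* = 1945/19 − 1860/19 = 85/19.

Buyers gain 238/19 per unit; sellers gain 85/19 per unit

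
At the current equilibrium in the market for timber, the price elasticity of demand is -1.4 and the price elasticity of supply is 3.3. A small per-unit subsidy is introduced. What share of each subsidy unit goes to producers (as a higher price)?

Producer share = 14/47

For a small subsidy around the equilibrium, the benefit split depends on the relative slopes, which at a point are proportional to the elasticities.
Buyer share = εs/(εs + |εd|) = 3.3/(3.3 + 1.4) = 33/47; seller share = |εd|/(εs + |εd|) = 14/47.
So producers capture 14/47 of the subsidy.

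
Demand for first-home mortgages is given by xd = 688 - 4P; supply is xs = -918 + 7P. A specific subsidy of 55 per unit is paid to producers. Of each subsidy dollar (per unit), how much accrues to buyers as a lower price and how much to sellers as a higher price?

Pre-subsidy: 688 - 4P = -918 + 7P gives P* = 146, x* = 104.
With the subsidy, sellers receive Ps = Pb + 55 for each unit, where Pb is the price buyers pay.
Supply in terms of Pb becomes xs = -918 + 7(Pb + 55) = -533 + 7Pb. Setting this equal to demand: 688 - 4Pb = -533 + 7Pb, so Pb = 111.
Sellers receive Ps = 111 + 55 = 166; x' = 688 − 4·111 = 244.
Buyers' price falls by P* − Pb = 146 − 111 = 35; sellers' price rises by Ps − P* = 166 − 146 = 20.

Buyers gain 35 per unit; sellers gain 20 per unit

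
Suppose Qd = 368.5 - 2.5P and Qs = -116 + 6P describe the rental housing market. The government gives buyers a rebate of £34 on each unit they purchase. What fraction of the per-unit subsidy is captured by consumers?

Consumer share = 12/17

Pre-subsidy: 368.5 - 2.5P = -116 + 6P gives P* = 57, Q* = 226.
With the rebate, buyers effectively pay Pb = Ps − 34, where Ps is the price sellers receive.
Demand in terms of Ps becomes Qd = 368.5 − 2.5(Ps − 34) = 453.5 - 2.5Ps. Setting this equal to supply: 453.5 - 2.5Ps = -116 + 6Ps, so Ps = 67.
Buyers pay Pb = 67 − 34 = 33; Q' = -116 + 6·67 = 286.
Buyers' price falls by P* − Pb = 57 − 33 = 24; sellers' price rises by Ps − P* = 67 − 57 = 10.
So consumers capture 24/34 = 12/17 of each unit of subsidy.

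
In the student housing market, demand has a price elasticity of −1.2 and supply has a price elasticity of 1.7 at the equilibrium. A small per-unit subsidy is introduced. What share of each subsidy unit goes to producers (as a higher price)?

Producer share = 12/29

For a small subsidy around the equilibrium, the benefit split depends on the relative slopes, which at a point are proportional to the elasticities.
Buyer share = εs/(εs + |εd|) = 1.7/(1.7 + 1.2) = 17/29; seller share = |εd|/(εs + |εd|) = 12/29.
So producers capture 12/29 of the subsidy.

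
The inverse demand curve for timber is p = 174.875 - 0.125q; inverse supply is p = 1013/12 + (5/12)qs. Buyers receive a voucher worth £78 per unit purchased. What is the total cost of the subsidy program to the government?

Government cost = £24258

Pre-subsidy: 174.875 - 0.125q = 1013/12 + (5/12)q gives q* = 167 and p* = 154.
With the rebate, buyers effectively pay pb = ps − 78, where ps is the price sellers receive.
On the curves, pb = 174.875 - 0.125q and ps = 1013/12 + (5/12)q; the wedge ps − pb = 78 gives 1013/12 + (5/12)q − (174.875 - 0.125q) = 78, so q' = 311.
Then pb = 174.875 − 0.125·311 = 136 and ps = 1013/12 + (5/12)·311 = 214.
Government outlay = subsidy × quantity = 78 × 311 = 24258.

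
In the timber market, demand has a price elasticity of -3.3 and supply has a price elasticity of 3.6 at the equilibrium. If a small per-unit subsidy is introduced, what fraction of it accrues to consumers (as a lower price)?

Consumer share = 12/23

For a small subsidy around the equilibrium, the benefit split depends on the relative slopes, which at a point are proportional to the elasticities.
Buyer share = εs/(εs + |εd|) = 3.6/(3.6 + 3.3) = 12/23; seller share = |εd|/(εs + |εd|) = 11/23.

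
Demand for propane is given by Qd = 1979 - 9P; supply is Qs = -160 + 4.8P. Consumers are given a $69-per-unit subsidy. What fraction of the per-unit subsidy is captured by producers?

Producer share = 15/23

Pre-subsidy: 1979 - 9P = -160 + 4.8P gives P* = 155, Q* = 584.
With the rebate, buyers effectively pay Pb = Ps − 69, where Ps is the price sellers receive.
Demand in terms of Ps becomes Qd = 1979 − 9(Ps − 69) = 2600 - 9Ps. Setting this equal to supply: 2600 - 9Ps = -160 + 4.8Ps, so Ps = 200.
Buyers pay Pb = 200 − 69 = 131; Q' = -160 + 4.8·200 = 800.
Buyers' price falls by P* − Pb = 155 − 131 = 24; sellers' price rises by Ps − P* = 200 − 155 = 45.
So producers capture 45/69 = 15/23 of each unit of subsidy.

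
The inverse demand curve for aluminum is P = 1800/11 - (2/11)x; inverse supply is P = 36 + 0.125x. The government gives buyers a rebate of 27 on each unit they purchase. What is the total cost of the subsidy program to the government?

Government cost = 13608

Pre-subsidy: 1800/11 - (2/11)x = 36 + 0.125x gives x* = 416 and P* = 88.
With the rebate, buyers effectively pay Pb = Ps − 27, where Ps is the price sellers receive.
On the curves, Pb = 1800/11 - (2/11)x and Ps = 36 + 0.125x; the wedge Ps − Pb = 27 gives 36 + 0.125x − (1800/11 - (2/11)x) = 27, so x' = 504.
Then Pb = 1800/11 − (2/11)·504 = 72 and Ps = 36 + 0.125·504 = 99.
Government outlay = subsidy × quantity = 27 × 504 = 13608.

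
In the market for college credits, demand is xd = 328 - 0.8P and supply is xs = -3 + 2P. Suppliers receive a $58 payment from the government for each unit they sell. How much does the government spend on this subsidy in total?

Pre-subsidy: 328 - 0.8P = -3 + 2P gives P* = 1655/14, x* = 1634/7.
With the subsidy, sellers receive Ps = Pb + 58 for each unit, where Pb is the price buyers pay.
Supply in terms of Pb becomes xs = -3 + 2(Pb + 58) = 113 + 2Pb. Setting this equal to demand: 328 - 0.8Pb = 113 + 2Pb, so Pb = 1075/14.
Sellers receive Ps = 1075/14 + 58 = 1887/14; x' = 328 − 0.8·(1075/14) = 1866/7.
Government outlay = subsidy × quantity = 58 × 1866/7 = 108228/7.

Government cost = 108228/7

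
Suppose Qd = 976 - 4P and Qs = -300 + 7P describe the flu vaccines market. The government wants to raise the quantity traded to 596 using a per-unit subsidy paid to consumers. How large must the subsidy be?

At Q = 596, invert demand for the buyer price: Pb = (976 − 596)/4 = 95; invert supply for the seller price: Ps = (596 − (-300))/7 = 128.
The subsidy must fill the gap: s = Ps − Pb = 128 − 95 = 33.

Required subsidy s = 33 per unit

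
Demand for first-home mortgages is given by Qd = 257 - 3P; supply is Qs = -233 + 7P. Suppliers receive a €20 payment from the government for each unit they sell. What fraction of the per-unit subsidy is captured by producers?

Producer share = 0.3

Pre-subsidy: 257 - 3P = -233 + 7P gives P* = 49, Q* = 110.
With the subsidy, sellers receive Ps = Pb + 20 for each unit, where Pb is the price buyers pay.
Supply in terms of Pb becomes Qs = -233 + 7(Pb + 20) = -93 + 7Pb. Setting this equal to demand: 257 - 3Pb = -93 + 7Pb, so Pb = 35.
Sellers receive Ps = 35 + 20 = 55; Q' = 257 − 3·35 = 152.
Buyers' price falls by P* − Pb = 49 − 35 = 14; sellers' price rises by Ps − P* = 55 − 49 = 6.
So producers capture 6/20 = 0.3 of each unit of subsidy.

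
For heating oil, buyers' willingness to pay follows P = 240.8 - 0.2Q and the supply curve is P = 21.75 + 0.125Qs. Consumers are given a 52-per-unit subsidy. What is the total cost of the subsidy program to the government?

Government cost = 43368

Pre-subsidy: 240.8 - 0.2Q = 21.75 + 0.125Q gives Q* = 674 and P* = 106.
With the rebate, buyers effectively pay Pb = Ps − 52, where Ps is the price sellers receive.
On the curves, Pb = 240.8 - 0.2Q and Ps = 21.75 + 0.125Q; the wedge Ps − Pb = 52 gives 21.75 + 0.125Q − (240.8 - 0.2Q) = 52, so Q' = 834.
Then Pb = 240.8 − 0.2·834 = 74 and Ps = 21.75 + 0.125·834 = 126.
Government outlay = subsidy × quantity = 52 × 834 = 43368.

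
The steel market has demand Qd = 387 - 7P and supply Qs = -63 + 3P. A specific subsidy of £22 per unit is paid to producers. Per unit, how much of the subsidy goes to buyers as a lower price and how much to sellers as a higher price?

Buyers gain £6.6 per unit; sellers gain £15.4 per unit

Pre-subsidy: 387 - 7P = -63 + 3P gives P* = 45, Q* = 72.
With the subsidy, sellers receive Ps = Pb + 22 for each unit, where Pb is the price buyers pay.
Supply in terms of Pb becomes Qs = -63 + 3(Pb + 22) = 3 + 3Pb. Setting this equal to demand: 387 - 7Pb = 3 + 3Pb, so Pb = 38.4.
Sellers receive Ps = 38.4 + 22 = 60.4; Q' = 387 − 7·38.4 = 118.2.
Buyers' price falls by P* − Pb = 45 − 38.4 = 6.6; sellers' price rises by Ps − P* = 60.4 − 45 = 15.4.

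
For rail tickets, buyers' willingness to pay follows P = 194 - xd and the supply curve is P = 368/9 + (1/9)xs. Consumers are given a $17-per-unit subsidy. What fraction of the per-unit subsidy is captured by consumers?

Pre-subsidy: 194 - x = 368/9 + (1/9)x gives x* = 137.8 and P* = 56.2.
With the rebate, buyers effectively pay Pb = Ps − 17, where Ps is the price sellers receive.
On the curves, Pb = 194 - x and Ps = 368/9 + (1/9)x; the wedge Ps − Pb = 17 gives 368/9 + (1/9)x − (194 - x) = 17, so x' = 153.1.
Then Pb = 194 − 1·153.1 = 40.9 and Ps = 368/9 + (1/9)·153.1 = 57.9.
Buyers' price falls by P* − Pb = 56.2 − 40.9 = 15.3; sellers' price rises by Ps − P* = 57.9 − 56.2 = 1.7.
So consumers capture 15.3/17 = 0.9 of each unit of subsidy.

Consumer share = 0.9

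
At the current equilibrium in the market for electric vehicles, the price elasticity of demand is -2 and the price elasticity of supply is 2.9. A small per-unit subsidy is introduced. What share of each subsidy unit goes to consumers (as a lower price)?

For a small subsidy around the equilibrium, the benefit split depends on the relative slopes, which at a point are proportional to the elasticities.
Buyer share = εs/(εs + |εd|) = 2.9/(2.9 + 2) = 29/49; seller share = |εd|/(εs + |εd|) = 20/49.

Consumer share = 29/49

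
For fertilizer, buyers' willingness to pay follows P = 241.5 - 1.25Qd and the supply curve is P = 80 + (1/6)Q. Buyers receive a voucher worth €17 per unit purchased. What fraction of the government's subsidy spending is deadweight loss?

Pre-subsidy: 241.5 - 1.25Q = 80 + (1/6)Q gives Q* = 114 and P* = 99.
With the rebate, buyers effectively pay Pb = Ps − 17, where Ps is the price sellers receive.
On the curves, Pb = 241.5 - 1.25Q and Ps = 80 + (1/6)Q; the wedge Ps − Pb = 17 gives 80 + (1/6)Q − (241.5 - 1.25Q) = 17, so Q' = 126.
Then Pb = 241.5 − 1.25·126 = 84 and Ps = 80 + (1/6)·126 = 101.
ΔCS = ½(114 + 126)(99 − 84) = 1800; ΔPS = ½(114 + 126)(101 − 99) = 240.
Government spending = 17 × 126 = 2142.
DWL = ½ × 17 × (126 − 114) = 102; fraction = 102 / 2142 = 1/21.

DWL / government spending = 1/21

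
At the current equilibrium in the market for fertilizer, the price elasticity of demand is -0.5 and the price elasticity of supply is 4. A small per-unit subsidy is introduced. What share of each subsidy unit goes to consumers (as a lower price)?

For a small subsidy around the equilibrium, the benefit split depends on the relative slopes, which at a point are proportional to the elasticities.
Buyer share = εs/(εs + |εd|) = 4/(4 + 0.5) = 8/9; seller share = |εd|/(εs + |εd|) = 1/9.

Consumer share = 8/9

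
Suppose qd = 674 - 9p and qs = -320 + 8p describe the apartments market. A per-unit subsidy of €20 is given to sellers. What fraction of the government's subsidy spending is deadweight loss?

Pre-subsidy: 674 - 9p = -320 + 8p gives p* = 994/17, q* = 2512/17.
With the subsidy, sellers receive ps = pb + 20 for each unit, where pb is the price buyers pay.
Supply in terms of pb becomes qs = -320 + 8(pb + 20) = -160 + 8pb. Setting this equal to demand: 674 - 9pb = -160 + 8pb, so pb = 834/17.
Sellers receive ps = 834/17 + 20 = 1174/17; q' = 674 − 9·(834/17) = 3952/17.
ΔCS = ½(2512/17 + 3952/17)(994/17 − 834/17) = 517120/289; ΔPS = ½(2512/17 + 3952/17)(1174/17 − 994/17) = 581760/289.
Government spending = 20 × 3952/17 = 79040/17.
DWL = ½ × 20 × (3952/17 − 2512/17) = 14400/17; fraction = (14400/17) / (79040/17) = 45/247.

DWL / government spending = 45/247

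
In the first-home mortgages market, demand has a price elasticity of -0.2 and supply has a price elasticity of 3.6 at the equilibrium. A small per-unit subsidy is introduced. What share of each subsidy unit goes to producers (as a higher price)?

Producer share = 1/19

For a small subsidy around the equilibrium, the benefit split depends on the relative slopes, which at a point are proportional to the elasticities.
Buyer share = εs/(εs + |εd|) = 3.6/(3.6 + 0.2) = 18/19; seller share = |εd|/(εs + |εd|) = 1/19.
So producers capture 1/19 of the subsidy.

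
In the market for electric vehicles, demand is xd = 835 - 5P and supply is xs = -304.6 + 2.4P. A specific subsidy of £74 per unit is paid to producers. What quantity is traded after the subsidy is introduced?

x' = 185

Pre-subsidy: 835 - 5P = -304.6 + 2.4P gives P* = 154, x* = 65.
With the subsidy, sellers receive Ps = Pb + 74 for each unit, where Pb is the price buyers pay.
Supply in terms of Pb becomes xs = -304.6 + 2.4(Pb + 74) = -127 + 2.4Pb. Setting this equal to demand: 835 - 5Pb = -127 + 2.4Pb, so Pb = 130.
Sellers receive Ps = 130 + 74 = 204; x' = 835 − 5·130 = 185.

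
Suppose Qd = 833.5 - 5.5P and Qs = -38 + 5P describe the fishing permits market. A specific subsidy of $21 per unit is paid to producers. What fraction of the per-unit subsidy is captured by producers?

Pre-subsidy: 833.5 - 5.5P = -38 + 5P gives P* = 83, Q* = 377.
With the subsidy, sellers receive Ps = Pb + 21 for each unit, where Pb is the price buyers pay.
Supply in terms of Pb becomes Qs = -38 + 5(Pb + 21) = 67 + 5Pb. Setting this equal to demand: 833.5 - 5.5Pb = 67 + 5Pb, so Pb = 73.
Sellers receive Ps = 73 + 21 = 94; Q' = 833.5 − 5.5·73 = 432.
Buyers' price falls by P* − Pb = 83 − 73 = 10; sellers' price rises by Ps − P* = 94 − 83 = 11.
So producers capture 11/21 = 11/21 of each unit of subsidy.

Producer share = 11/21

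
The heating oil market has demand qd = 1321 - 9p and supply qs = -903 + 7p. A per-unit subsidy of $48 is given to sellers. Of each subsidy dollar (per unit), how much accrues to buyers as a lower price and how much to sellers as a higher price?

Buyers gain $21 per unit; sellers gain $27 per unit

Pre-subsidy: 1321 - 9p = -903 + 7p gives p* = 139, q* = 70.
With the subsidy, sellers receive ps = pb + 48 for each unit, where pb is the price buyers pay.
Supply in terms of pb becomes qs = -903 + 7(pb + 48) = -567 + 7pb. Setting this equal to demand: 1321 - 9pb = -567 + 7pb, so pb = 118.
Sellers receive ps = 118 + 48 = 166; q' = 1321 − 9·118 = 259.
Buyers' price falls by p* − pb = 139 − 118 = 21; sellers' price rises by ps − p* = 166 − 139 = 27.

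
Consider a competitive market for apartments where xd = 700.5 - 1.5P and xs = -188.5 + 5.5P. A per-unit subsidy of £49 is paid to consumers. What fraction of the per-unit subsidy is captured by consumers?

Pre-subsidy: 700.5 - 1.5P = -188.5 + 5.5P gives P* = 127, x* = 510.
With the rebate, buyers effectively pay Pb = Ps − 49, where Ps is the price sellers receive.
Demand in terms of Ps becomes xd = 700.5 − 1.5(Ps − 49) = 774 - 1.5Ps. Setting this equal to supply: 774 - 1.5Ps = -188.5 + 5.5Ps, so Ps = 137.5.
Buyers pay Pb = 137.5 − 49 = 88.5; x' = -188.5 + 5.5·137.5 = 567.75.
Buyers' price falls by P* − Pb = 127 − 88.5 = 38.5; sellers' price rises by Ps − P* = 137.5 − 127 = 10.5.
So consumers capture 38.5/49 = 11/14 of each unit of subsidy.

Consumer share = 11/14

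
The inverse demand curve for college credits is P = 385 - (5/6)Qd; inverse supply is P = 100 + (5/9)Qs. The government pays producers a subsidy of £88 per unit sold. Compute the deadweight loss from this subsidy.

Pre-subsidy: 385 - (5/6)Q = 100 + (5/9)Q gives Q* = 205.2 and P* = 214.
With the subsidy, sellers receive Ps = Pb + 88 for each unit, where Pb is the price buyers pay.
On the curves, Pb = 385 - (5/6)Q and Ps = 100 + (5/9)Q; the wedge Ps − Pb = 88 gives 100 + (5/9)Q − (385 - (5/6)Q) = 88, so Q' = 268.56.
Then Pb = 385 − (5/6)·268.56 = 161.2 and Ps = 100 + (5/9)·268.56 = 249.2.
The subsidy expands output by 268.56 − 205.2 = 63.36 past the efficient level; on those units the gap between marginal cost and willingness to pay runs from 0 up to 88.
DWL = ½ × 88 × 63.36 = 2787.84.

Deadweight loss = £2787.84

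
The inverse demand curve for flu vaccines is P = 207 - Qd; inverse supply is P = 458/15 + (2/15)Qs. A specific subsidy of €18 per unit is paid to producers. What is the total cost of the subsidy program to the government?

Government cost = 52506/17

Pre-subsidy: 207 - Q = 458/15 + (2/15)Q gives Q* = 2647/17 and P* = 872/17.
With the subsidy, sellers receive Ps = Pb + 18 for each unit, where Pb is the price buyers pay.
On the curves, Pb = 207 - Q and Ps = 458/15 + (2/15)Q; the wedge Ps − Pb = 18 gives 458/15 + (2/15)Q − (207 - Q) = 18, so Q' = 2917/17.
Then Pb = 207 − 1·(2917/17) = 602/17 and Ps = 458/15 + (2/15)·(2917/17) = 908/17.
Government outlay = subsidy × quantity = 18 × 2917/17 = 52506/17.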